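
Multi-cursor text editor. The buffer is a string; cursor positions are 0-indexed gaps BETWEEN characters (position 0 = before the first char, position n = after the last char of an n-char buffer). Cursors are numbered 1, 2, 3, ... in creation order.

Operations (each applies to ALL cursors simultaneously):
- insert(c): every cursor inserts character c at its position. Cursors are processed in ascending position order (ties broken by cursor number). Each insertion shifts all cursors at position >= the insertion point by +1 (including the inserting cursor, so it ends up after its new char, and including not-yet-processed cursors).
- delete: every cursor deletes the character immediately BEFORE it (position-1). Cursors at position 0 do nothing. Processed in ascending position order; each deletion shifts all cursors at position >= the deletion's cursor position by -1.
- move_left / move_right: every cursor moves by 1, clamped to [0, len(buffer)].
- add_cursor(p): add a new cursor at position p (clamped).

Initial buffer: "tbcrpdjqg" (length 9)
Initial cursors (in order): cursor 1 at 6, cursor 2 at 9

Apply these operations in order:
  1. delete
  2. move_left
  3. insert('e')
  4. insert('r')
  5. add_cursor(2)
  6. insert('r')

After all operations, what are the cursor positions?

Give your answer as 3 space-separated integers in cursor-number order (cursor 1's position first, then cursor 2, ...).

Answer: 8 13 3

Derivation:
After op 1 (delete): buffer="tbcrpjq" (len 7), cursors c1@5 c2@7, authorship .......
After op 2 (move_left): buffer="tbcrpjq" (len 7), cursors c1@4 c2@6, authorship .......
After op 3 (insert('e')): buffer="tbcrepjeq" (len 9), cursors c1@5 c2@8, authorship ....1..2.
After op 4 (insert('r')): buffer="tbcrerpjerq" (len 11), cursors c1@6 c2@10, authorship ....11..22.
After op 5 (add_cursor(2)): buffer="tbcrerpjerq" (len 11), cursors c3@2 c1@6 c2@10, authorship ....11..22.
After op 6 (insert('r')): buffer="tbrcrerrpjerrq" (len 14), cursors c3@3 c1@8 c2@13, authorship ..3..111..222.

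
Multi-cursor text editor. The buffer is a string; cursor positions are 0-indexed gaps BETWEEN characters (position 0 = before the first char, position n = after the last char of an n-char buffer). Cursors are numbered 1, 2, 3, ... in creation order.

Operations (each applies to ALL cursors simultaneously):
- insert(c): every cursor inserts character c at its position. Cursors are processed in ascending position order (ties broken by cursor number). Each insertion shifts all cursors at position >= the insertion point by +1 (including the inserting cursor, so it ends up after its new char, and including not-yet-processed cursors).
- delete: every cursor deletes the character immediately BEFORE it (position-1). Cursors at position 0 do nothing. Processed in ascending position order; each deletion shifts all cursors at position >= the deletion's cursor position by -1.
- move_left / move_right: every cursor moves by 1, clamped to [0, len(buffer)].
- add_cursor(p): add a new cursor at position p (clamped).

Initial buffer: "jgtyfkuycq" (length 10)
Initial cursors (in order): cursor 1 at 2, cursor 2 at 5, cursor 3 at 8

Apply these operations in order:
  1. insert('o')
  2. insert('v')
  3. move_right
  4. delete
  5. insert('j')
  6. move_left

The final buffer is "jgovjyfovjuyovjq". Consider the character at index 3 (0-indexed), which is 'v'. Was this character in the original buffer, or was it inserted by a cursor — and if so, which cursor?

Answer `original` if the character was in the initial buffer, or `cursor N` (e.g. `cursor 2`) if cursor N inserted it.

Answer: cursor 1

Derivation:
After op 1 (insert('o')): buffer="jgotyfokuyocq" (len 13), cursors c1@3 c2@7 c3@11, authorship ..1...2...3..
After op 2 (insert('v')): buffer="jgovtyfovkuyovcq" (len 16), cursors c1@4 c2@9 c3@14, authorship ..11...22...33..
After op 3 (move_right): buffer="jgovtyfovkuyovcq" (len 16), cursors c1@5 c2@10 c3@15, authorship ..11...22...33..
After op 4 (delete): buffer="jgovyfovuyovq" (len 13), cursors c1@4 c2@8 c3@12, authorship ..11..22..33.
After op 5 (insert('j')): buffer="jgovjyfovjuyovjq" (len 16), cursors c1@5 c2@10 c3@15, authorship ..111..222..333.
After op 6 (move_left): buffer="jgovjyfovjuyovjq" (len 16), cursors c1@4 c2@9 c3@14, authorship ..111..222..333.
Authorship (.=original, N=cursor N): . . 1 1 1 . . 2 2 2 . . 3 3 3 .
Index 3: author = 1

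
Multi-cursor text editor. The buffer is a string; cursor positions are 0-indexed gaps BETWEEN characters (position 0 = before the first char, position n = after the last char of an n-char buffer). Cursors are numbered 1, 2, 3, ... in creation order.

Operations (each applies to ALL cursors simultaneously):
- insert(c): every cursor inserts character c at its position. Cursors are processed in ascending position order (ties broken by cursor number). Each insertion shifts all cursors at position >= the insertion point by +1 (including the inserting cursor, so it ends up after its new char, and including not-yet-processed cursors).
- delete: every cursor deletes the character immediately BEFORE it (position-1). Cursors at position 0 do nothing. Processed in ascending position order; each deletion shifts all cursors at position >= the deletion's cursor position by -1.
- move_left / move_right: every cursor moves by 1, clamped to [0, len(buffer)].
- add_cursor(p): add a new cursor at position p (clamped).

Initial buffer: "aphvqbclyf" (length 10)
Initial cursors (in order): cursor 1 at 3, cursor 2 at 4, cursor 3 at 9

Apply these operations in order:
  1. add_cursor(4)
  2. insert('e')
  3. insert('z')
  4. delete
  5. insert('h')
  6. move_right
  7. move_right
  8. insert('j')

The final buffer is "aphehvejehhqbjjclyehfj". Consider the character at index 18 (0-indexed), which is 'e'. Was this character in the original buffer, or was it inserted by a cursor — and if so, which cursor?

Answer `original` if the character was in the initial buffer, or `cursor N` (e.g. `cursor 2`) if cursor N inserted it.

Answer: cursor 3

Derivation:
After op 1 (add_cursor(4)): buffer="aphvqbclyf" (len 10), cursors c1@3 c2@4 c4@4 c3@9, authorship ..........
After op 2 (insert('e')): buffer="apheveeqbclyef" (len 14), cursors c1@4 c2@7 c4@7 c3@13, authorship ...1.24.....3.
After op 3 (insert('z')): buffer="aphezveezzqbclyezf" (len 18), cursors c1@5 c2@10 c4@10 c3@17, authorship ...11.2424.....33.
After op 4 (delete): buffer="apheveeqbclyef" (len 14), cursors c1@4 c2@7 c4@7 c3@13, authorship ...1.24.....3.
After op 5 (insert('h')): buffer="aphehveehhqbclyehf" (len 18), cursors c1@5 c2@10 c4@10 c3@17, authorship ...11.2424.....33.
After op 6 (move_right): buffer="aphehveehhqbclyehf" (len 18), cursors c1@6 c2@11 c4@11 c3@18, authorship ...11.2424.....33.
After op 7 (move_right): buffer="aphehveehhqbclyehf" (len 18), cursors c1@7 c2@12 c4@12 c3@18, authorship ...11.2424.....33.
After op 8 (insert('j')): buffer="aphehvejehhqbjjclyehfj" (len 22), cursors c1@8 c2@15 c4@15 c3@22, authorship ...11.21424..24...33.3
Authorship (.=original, N=cursor N): . . . 1 1 . 2 1 4 2 4 . . 2 4 . . . 3 3 . 3
Index 18: author = 3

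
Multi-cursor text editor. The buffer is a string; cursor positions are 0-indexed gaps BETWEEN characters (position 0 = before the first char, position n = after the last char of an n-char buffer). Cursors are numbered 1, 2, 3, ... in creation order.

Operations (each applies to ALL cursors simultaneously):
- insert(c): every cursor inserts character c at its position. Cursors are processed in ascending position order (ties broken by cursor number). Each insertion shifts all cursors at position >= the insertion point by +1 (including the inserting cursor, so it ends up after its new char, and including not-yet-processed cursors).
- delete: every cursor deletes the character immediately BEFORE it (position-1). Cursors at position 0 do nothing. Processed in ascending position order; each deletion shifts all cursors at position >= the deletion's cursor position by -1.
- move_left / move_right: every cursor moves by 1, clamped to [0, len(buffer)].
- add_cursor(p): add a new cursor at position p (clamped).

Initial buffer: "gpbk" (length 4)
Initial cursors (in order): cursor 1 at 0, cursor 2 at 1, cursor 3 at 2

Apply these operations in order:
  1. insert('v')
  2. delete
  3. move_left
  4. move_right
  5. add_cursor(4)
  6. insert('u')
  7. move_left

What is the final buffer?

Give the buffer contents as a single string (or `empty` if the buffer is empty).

After op 1 (insert('v')): buffer="vgvpvbk" (len 7), cursors c1@1 c2@3 c3@5, authorship 1.2.3..
After op 2 (delete): buffer="gpbk" (len 4), cursors c1@0 c2@1 c3@2, authorship ....
After op 3 (move_left): buffer="gpbk" (len 4), cursors c1@0 c2@0 c3@1, authorship ....
After op 4 (move_right): buffer="gpbk" (len 4), cursors c1@1 c2@1 c3@2, authorship ....
After op 5 (add_cursor(4)): buffer="gpbk" (len 4), cursors c1@1 c2@1 c3@2 c4@4, authorship ....
After op 6 (insert('u')): buffer="guupubku" (len 8), cursors c1@3 c2@3 c3@5 c4@8, authorship .12.3..4
After op 7 (move_left): buffer="guupubku" (len 8), cursors c1@2 c2@2 c3@4 c4@7, authorship .12.3..4

Answer: guupubku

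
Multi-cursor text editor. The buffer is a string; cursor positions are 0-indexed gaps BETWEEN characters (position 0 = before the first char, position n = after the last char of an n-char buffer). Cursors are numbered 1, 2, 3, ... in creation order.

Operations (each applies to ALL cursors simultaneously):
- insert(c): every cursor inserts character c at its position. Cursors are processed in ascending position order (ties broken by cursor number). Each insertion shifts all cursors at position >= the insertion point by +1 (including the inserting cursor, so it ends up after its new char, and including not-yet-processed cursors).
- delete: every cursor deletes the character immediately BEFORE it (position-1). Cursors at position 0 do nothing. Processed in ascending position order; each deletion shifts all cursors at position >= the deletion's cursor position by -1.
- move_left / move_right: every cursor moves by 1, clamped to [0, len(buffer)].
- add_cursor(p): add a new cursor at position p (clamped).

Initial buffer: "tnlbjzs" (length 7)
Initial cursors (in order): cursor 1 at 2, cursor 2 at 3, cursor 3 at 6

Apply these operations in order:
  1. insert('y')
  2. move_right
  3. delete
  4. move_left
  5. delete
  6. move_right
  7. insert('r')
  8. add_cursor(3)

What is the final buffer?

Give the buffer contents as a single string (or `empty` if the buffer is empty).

Answer: tyrrjyr

Derivation:
After op 1 (insert('y')): buffer="tnylybjzys" (len 10), cursors c1@3 c2@5 c3@9, authorship ..1.2...3.
After op 2 (move_right): buffer="tnylybjzys" (len 10), cursors c1@4 c2@6 c3@10, authorship ..1.2...3.
After op 3 (delete): buffer="tnyyjzy" (len 7), cursors c1@3 c2@4 c3@7, authorship ..12..3
After op 4 (move_left): buffer="tnyyjzy" (len 7), cursors c1@2 c2@3 c3@6, authorship ..12..3
After op 5 (delete): buffer="tyjy" (len 4), cursors c1@1 c2@1 c3@3, authorship .2.3
After op 6 (move_right): buffer="tyjy" (len 4), cursors c1@2 c2@2 c3@4, authorship .2.3
After op 7 (insert('r')): buffer="tyrrjyr" (len 7), cursors c1@4 c2@4 c3@7, authorship .212.33
After op 8 (add_cursor(3)): buffer="tyrrjyr" (len 7), cursors c4@3 c1@4 c2@4 c3@7, authorship .212.33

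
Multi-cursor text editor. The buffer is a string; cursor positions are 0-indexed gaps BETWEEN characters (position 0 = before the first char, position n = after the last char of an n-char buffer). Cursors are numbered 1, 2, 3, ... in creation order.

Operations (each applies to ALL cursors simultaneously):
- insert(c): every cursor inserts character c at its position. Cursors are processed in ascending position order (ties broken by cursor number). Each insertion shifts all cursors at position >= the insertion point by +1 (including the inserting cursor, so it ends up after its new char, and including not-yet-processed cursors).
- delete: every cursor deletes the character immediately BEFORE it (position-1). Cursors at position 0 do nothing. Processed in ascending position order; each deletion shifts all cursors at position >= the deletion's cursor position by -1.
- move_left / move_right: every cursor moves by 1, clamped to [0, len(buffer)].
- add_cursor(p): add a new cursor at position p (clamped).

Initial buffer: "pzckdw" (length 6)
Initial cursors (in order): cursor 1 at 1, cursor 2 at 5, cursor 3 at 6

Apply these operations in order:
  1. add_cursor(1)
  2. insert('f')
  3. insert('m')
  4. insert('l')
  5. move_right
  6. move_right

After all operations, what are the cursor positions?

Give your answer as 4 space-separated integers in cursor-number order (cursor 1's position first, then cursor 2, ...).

After op 1 (add_cursor(1)): buffer="pzckdw" (len 6), cursors c1@1 c4@1 c2@5 c3@6, authorship ......
After op 2 (insert('f')): buffer="pffzckdfwf" (len 10), cursors c1@3 c4@3 c2@8 c3@10, authorship .14....2.3
After op 3 (insert('m')): buffer="pffmmzckdfmwfm" (len 14), cursors c1@5 c4@5 c2@11 c3@14, authorship .1414....22.33
After op 4 (insert('l')): buffer="pffmmllzckdfmlwfml" (len 18), cursors c1@7 c4@7 c2@14 c3@18, authorship .141414....222.333
After op 5 (move_right): buffer="pffmmllzckdfmlwfml" (len 18), cursors c1@8 c4@8 c2@15 c3@18, authorship .141414....222.333
After op 6 (move_right): buffer="pffmmllzckdfmlwfml" (len 18), cursors c1@9 c4@9 c2@16 c3@18, authorship .141414....222.333

Answer: 9 16 18 9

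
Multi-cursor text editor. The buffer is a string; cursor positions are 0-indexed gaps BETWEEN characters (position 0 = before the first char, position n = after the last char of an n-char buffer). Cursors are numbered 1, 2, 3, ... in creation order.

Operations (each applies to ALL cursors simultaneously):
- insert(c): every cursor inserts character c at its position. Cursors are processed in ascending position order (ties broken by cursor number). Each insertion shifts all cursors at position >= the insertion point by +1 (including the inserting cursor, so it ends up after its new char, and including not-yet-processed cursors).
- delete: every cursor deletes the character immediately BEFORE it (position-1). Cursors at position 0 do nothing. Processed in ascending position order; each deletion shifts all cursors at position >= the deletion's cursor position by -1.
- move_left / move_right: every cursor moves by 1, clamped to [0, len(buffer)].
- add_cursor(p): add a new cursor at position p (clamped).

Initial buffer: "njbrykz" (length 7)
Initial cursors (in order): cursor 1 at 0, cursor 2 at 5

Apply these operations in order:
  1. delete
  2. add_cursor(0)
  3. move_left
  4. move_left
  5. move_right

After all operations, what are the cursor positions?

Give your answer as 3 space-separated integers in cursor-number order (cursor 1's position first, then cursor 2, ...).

Answer: 1 3 1

Derivation:
After op 1 (delete): buffer="njbrkz" (len 6), cursors c1@0 c2@4, authorship ......
After op 2 (add_cursor(0)): buffer="njbrkz" (len 6), cursors c1@0 c3@0 c2@4, authorship ......
After op 3 (move_left): buffer="njbrkz" (len 6), cursors c1@0 c3@0 c2@3, authorship ......
After op 4 (move_left): buffer="njbrkz" (len 6), cursors c1@0 c3@0 c2@2, authorship ......
After op 5 (move_right): buffer="njbrkz" (len 6), cursors c1@1 c3@1 c2@3, authorship ......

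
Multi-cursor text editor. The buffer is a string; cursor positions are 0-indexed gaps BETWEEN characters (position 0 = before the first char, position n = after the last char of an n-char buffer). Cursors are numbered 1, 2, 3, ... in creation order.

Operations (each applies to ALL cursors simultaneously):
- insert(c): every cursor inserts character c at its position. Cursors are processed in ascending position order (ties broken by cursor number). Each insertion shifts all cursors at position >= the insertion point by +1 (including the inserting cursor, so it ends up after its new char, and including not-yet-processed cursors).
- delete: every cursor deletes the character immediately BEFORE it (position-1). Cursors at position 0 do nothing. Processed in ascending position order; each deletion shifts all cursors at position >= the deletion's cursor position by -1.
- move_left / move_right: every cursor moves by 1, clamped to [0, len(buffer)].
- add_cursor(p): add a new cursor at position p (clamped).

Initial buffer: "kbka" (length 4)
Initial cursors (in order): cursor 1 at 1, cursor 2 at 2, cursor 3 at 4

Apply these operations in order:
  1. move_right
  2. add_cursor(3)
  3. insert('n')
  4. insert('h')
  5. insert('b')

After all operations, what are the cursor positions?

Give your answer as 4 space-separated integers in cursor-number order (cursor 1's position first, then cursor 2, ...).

Answer: 5 12 16 12

Derivation:
After op 1 (move_right): buffer="kbka" (len 4), cursors c1@2 c2@3 c3@4, authorship ....
After op 2 (add_cursor(3)): buffer="kbka" (len 4), cursors c1@2 c2@3 c4@3 c3@4, authorship ....
After op 3 (insert('n')): buffer="kbnknnan" (len 8), cursors c1@3 c2@6 c4@6 c3@8, authorship ..1.24.3
After op 4 (insert('h')): buffer="kbnhknnhhanh" (len 12), cursors c1@4 c2@9 c4@9 c3@12, authorship ..11.2424.33
After op 5 (insert('b')): buffer="kbnhbknnhhbbanhb" (len 16), cursors c1@5 c2@12 c4@12 c3@16, authorship ..111.242424.333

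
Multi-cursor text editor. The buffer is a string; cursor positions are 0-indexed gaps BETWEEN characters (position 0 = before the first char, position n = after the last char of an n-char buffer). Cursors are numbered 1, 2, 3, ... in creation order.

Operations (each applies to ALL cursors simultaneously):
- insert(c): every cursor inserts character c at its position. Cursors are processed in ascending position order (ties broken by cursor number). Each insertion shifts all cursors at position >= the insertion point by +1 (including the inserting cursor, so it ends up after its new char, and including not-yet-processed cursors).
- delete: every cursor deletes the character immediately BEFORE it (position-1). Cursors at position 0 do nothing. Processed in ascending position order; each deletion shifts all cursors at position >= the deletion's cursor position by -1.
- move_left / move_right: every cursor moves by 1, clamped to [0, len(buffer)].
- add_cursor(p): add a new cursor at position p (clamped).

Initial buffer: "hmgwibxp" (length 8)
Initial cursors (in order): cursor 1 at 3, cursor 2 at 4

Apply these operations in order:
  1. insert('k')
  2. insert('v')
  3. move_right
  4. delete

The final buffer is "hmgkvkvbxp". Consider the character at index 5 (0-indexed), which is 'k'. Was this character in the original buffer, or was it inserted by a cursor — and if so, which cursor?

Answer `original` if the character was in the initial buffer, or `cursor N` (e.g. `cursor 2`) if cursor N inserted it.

Answer: cursor 2

Derivation:
After op 1 (insert('k')): buffer="hmgkwkibxp" (len 10), cursors c1@4 c2@6, authorship ...1.2....
After op 2 (insert('v')): buffer="hmgkvwkvibxp" (len 12), cursors c1@5 c2@8, authorship ...11.22....
After op 3 (move_right): buffer="hmgkvwkvibxp" (len 12), cursors c1@6 c2@9, authorship ...11.22....
After op 4 (delete): buffer="hmgkvkvbxp" (len 10), cursors c1@5 c2@7, authorship ...1122...
Authorship (.=original, N=cursor N): . . . 1 1 2 2 . . .
Index 5: author = 2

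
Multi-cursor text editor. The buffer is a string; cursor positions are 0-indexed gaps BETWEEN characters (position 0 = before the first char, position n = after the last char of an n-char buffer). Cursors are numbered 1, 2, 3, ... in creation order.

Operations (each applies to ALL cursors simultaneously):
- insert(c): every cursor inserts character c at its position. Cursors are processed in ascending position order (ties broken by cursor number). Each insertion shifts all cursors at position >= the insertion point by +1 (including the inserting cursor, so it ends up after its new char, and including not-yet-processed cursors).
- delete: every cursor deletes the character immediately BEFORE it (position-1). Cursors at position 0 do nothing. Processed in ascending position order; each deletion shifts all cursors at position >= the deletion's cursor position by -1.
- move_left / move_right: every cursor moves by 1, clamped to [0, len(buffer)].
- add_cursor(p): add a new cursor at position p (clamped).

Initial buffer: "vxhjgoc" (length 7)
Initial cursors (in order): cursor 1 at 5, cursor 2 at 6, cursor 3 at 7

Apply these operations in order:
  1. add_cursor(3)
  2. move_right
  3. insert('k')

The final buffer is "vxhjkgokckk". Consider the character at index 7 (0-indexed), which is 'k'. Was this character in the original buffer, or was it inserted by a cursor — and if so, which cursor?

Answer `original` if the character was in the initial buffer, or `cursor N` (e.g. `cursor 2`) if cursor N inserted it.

After op 1 (add_cursor(3)): buffer="vxhjgoc" (len 7), cursors c4@3 c1@5 c2@6 c3@7, authorship .......
After op 2 (move_right): buffer="vxhjgoc" (len 7), cursors c4@4 c1@6 c2@7 c3@7, authorship .......
After op 3 (insert('k')): buffer="vxhjkgokckk" (len 11), cursors c4@5 c1@8 c2@11 c3@11, authorship ....4..1.23
Authorship (.=original, N=cursor N): . . . . 4 . . 1 . 2 3
Index 7: author = 1

Answer: cursor 1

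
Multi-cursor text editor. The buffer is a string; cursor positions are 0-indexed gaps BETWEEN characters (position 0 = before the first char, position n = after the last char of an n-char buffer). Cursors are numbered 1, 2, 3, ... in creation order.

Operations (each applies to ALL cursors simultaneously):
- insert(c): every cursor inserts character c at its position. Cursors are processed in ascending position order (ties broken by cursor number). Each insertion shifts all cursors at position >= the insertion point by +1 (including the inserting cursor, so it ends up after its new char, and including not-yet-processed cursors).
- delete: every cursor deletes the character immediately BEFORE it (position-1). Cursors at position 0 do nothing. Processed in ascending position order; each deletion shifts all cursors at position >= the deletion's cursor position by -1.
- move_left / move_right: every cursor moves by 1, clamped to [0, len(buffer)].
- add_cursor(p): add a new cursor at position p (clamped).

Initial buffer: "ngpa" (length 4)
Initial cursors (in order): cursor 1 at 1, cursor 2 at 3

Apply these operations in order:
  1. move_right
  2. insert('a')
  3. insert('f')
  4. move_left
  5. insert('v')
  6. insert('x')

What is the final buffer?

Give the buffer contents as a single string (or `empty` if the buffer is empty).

After op 1 (move_right): buffer="ngpa" (len 4), cursors c1@2 c2@4, authorship ....
After op 2 (insert('a')): buffer="ngapaa" (len 6), cursors c1@3 c2@6, authorship ..1..2
After op 3 (insert('f')): buffer="ngafpaaf" (len 8), cursors c1@4 c2@8, authorship ..11..22
After op 4 (move_left): buffer="ngafpaaf" (len 8), cursors c1@3 c2@7, authorship ..11..22
After op 5 (insert('v')): buffer="ngavfpaavf" (len 10), cursors c1@4 c2@9, authorship ..111..222
After op 6 (insert('x')): buffer="ngavxfpaavxf" (len 12), cursors c1@5 c2@11, authorship ..1111..2222

Answer: ngavxfpaavxf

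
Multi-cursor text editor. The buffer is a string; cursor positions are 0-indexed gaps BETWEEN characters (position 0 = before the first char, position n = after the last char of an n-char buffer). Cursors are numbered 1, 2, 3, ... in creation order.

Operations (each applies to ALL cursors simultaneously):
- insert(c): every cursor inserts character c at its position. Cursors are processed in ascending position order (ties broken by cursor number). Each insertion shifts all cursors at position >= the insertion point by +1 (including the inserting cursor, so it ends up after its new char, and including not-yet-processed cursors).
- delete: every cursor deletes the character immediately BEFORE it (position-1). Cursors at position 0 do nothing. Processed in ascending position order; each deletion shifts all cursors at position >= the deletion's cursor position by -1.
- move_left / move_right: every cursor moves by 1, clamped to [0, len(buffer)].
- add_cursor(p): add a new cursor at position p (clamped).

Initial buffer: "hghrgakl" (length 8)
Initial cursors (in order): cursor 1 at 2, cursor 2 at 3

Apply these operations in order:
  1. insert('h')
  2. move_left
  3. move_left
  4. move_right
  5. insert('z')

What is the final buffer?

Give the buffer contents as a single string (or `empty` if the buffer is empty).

Answer: hgzhhzhrgakl

Derivation:
After op 1 (insert('h')): buffer="hghhhrgakl" (len 10), cursors c1@3 c2@5, authorship ..1.2.....
After op 2 (move_left): buffer="hghhhrgakl" (len 10), cursors c1@2 c2@4, authorship ..1.2.....
After op 3 (move_left): buffer="hghhhrgakl" (len 10), cursors c1@1 c2@3, authorship ..1.2.....
After op 4 (move_right): buffer="hghhhrgakl" (len 10), cursors c1@2 c2@4, authorship ..1.2.....
After op 5 (insert('z')): buffer="hgzhhzhrgakl" (len 12), cursors c1@3 c2@6, authorship ..11.22.....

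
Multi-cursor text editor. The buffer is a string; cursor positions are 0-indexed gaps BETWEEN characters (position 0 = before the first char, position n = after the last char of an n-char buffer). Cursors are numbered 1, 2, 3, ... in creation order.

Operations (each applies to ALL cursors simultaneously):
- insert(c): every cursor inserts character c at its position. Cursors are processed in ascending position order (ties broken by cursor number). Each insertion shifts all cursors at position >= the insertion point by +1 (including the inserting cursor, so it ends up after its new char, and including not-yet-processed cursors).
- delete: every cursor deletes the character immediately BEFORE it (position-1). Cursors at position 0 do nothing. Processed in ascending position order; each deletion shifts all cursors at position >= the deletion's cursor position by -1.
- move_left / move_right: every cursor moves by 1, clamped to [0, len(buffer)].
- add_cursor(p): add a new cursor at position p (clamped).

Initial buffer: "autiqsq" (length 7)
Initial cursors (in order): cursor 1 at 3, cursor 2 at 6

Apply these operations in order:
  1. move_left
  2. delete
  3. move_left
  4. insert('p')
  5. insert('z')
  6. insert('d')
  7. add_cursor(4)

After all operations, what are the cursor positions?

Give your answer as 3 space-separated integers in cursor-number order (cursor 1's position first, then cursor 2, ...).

After op 1 (move_left): buffer="autiqsq" (len 7), cursors c1@2 c2@5, authorship .......
After op 2 (delete): buffer="atisq" (len 5), cursors c1@1 c2@3, authorship .....
After op 3 (move_left): buffer="atisq" (len 5), cursors c1@0 c2@2, authorship .....
After op 4 (insert('p')): buffer="patpisq" (len 7), cursors c1@1 c2@4, authorship 1..2...
After op 5 (insert('z')): buffer="pzatpzisq" (len 9), cursors c1@2 c2@6, authorship 11..22...
After op 6 (insert('d')): buffer="pzdatpzdisq" (len 11), cursors c1@3 c2@8, authorship 111..222...
After op 7 (add_cursor(4)): buffer="pzdatpzdisq" (len 11), cursors c1@3 c3@4 c2@8, authorship 111..222...

Answer: 3 8 4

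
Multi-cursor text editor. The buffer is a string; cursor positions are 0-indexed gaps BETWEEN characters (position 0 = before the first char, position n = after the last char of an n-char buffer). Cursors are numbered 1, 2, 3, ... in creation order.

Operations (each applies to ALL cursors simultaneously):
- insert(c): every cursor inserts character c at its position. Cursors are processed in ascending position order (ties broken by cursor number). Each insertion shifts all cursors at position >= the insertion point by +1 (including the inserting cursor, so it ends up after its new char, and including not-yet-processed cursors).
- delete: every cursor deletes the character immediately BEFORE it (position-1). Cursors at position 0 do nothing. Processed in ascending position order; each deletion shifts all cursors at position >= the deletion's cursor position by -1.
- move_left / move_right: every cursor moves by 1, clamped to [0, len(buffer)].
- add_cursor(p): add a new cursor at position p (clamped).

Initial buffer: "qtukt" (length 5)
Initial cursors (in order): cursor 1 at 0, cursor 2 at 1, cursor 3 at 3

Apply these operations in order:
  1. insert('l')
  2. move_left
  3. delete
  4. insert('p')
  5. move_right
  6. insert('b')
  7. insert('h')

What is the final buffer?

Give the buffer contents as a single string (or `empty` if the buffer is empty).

Answer: plbhplbhtplbhkt

Derivation:
After op 1 (insert('l')): buffer="lqltulkt" (len 8), cursors c1@1 c2@3 c3@6, authorship 1.2..3..
After op 2 (move_left): buffer="lqltulkt" (len 8), cursors c1@0 c2@2 c3@5, authorship 1.2..3..
After op 3 (delete): buffer="lltlkt" (len 6), cursors c1@0 c2@1 c3@3, authorship 12.3..
After op 4 (insert('p')): buffer="plpltplkt" (len 9), cursors c1@1 c2@3 c3@6, authorship 1122.33..
After op 5 (move_right): buffer="plpltplkt" (len 9), cursors c1@2 c2@4 c3@7, authorship 1122.33..
After op 6 (insert('b')): buffer="plbplbtplbkt" (len 12), cursors c1@3 c2@6 c3@10, authorship 111222.333..
After op 7 (insert('h')): buffer="plbhplbhtplbhkt" (len 15), cursors c1@4 c2@8 c3@13, authorship 11112222.3333..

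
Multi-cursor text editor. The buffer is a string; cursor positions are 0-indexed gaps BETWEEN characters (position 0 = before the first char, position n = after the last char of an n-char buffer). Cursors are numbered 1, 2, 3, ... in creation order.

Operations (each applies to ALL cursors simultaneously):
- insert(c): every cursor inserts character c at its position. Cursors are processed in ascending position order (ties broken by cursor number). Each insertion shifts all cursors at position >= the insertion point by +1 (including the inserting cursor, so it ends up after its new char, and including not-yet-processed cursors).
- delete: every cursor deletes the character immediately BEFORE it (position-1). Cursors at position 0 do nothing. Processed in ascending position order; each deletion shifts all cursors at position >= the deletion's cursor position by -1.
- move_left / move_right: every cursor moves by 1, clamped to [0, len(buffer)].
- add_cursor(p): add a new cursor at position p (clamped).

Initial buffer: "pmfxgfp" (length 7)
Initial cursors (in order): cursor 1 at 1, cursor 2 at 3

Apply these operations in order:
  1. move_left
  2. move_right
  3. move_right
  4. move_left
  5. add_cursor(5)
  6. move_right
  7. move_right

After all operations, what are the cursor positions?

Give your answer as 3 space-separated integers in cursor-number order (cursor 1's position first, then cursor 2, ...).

After op 1 (move_left): buffer="pmfxgfp" (len 7), cursors c1@0 c2@2, authorship .......
After op 2 (move_right): buffer="pmfxgfp" (len 7), cursors c1@1 c2@3, authorship .......
After op 3 (move_right): buffer="pmfxgfp" (len 7), cursors c1@2 c2@4, authorship .......
After op 4 (move_left): buffer="pmfxgfp" (len 7), cursors c1@1 c2@3, authorship .......
After op 5 (add_cursor(5)): buffer="pmfxgfp" (len 7), cursors c1@1 c2@3 c3@5, authorship .......
After op 6 (move_right): buffer="pmfxgfp" (len 7), cursors c1@2 c2@4 c3@6, authorship .......
After op 7 (move_right): buffer="pmfxgfp" (len 7), cursors c1@3 c2@5 c3@7, authorship .......

Answer: 3 5 7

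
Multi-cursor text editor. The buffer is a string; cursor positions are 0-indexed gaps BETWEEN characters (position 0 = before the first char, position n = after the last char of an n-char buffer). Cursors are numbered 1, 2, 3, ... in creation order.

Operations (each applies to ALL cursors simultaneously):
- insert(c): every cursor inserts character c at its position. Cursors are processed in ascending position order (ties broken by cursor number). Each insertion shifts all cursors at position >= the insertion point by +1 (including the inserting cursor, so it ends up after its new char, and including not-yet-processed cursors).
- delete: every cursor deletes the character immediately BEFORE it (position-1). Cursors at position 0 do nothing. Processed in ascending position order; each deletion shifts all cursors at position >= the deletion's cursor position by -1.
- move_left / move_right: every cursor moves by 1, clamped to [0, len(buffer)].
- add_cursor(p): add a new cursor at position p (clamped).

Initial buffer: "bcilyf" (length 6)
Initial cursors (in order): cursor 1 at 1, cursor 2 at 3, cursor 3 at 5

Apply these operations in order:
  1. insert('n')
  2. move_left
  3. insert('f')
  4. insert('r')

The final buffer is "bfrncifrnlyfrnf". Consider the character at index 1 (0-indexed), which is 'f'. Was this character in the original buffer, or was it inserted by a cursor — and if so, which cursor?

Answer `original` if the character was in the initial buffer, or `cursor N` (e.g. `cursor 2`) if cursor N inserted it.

After op 1 (insert('n')): buffer="bncinlynf" (len 9), cursors c1@2 c2@5 c3@8, authorship .1..2..3.
After op 2 (move_left): buffer="bncinlynf" (len 9), cursors c1@1 c2@4 c3@7, authorship .1..2..3.
After op 3 (insert('f')): buffer="bfncifnlyfnf" (len 12), cursors c1@2 c2@6 c3@10, authorship .11..22..33.
After op 4 (insert('r')): buffer="bfrncifrnlyfrnf" (len 15), cursors c1@3 c2@8 c3@13, authorship .111..222..333.
Authorship (.=original, N=cursor N): . 1 1 1 . . 2 2 2 . . 3 3 3 .
Index 1: author = 1

Answer: cursor 1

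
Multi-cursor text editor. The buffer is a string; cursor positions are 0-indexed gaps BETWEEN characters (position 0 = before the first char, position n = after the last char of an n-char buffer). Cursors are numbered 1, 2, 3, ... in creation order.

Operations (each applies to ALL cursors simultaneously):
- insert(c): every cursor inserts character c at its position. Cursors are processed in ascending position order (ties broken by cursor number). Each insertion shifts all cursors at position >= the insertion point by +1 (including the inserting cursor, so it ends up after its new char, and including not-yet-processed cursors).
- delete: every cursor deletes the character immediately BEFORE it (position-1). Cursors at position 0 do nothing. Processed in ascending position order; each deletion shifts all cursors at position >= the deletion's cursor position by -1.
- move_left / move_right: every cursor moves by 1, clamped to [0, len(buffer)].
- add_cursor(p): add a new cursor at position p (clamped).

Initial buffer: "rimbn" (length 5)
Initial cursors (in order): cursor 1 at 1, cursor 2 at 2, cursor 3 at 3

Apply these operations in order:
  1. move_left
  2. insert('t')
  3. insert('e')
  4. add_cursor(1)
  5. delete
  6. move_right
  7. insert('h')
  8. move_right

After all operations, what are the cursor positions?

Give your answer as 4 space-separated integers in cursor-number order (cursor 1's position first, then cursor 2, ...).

Answer: 4 7 10 4

Derivation:
After op 1 (move_left): buffer="rimbn" (len 5), cursors c1@0 c2@1 c3@2, authorship .....
After op 2 (insert('t')): buffer="trtitmbn" (len 8), cursors c1@1 c2@3 c3@5, authorship 1.2.3...
After op 3 (insert('e')): buffer="terteitembn" (len 11), cursors c1@2 c2@5 c3@8, authorship 11.22.33...
After op 4 (add_cursor(1)): buffer="terteitembn" (len 11), cursors c4@1 c1@2 c2@5 c3@8, authorship 11.22.33...
After op 5 (delete): buffer="rtitmbn" (len 7), cursors c1@0 c4@0 c2@2 c3@4, authorship .2.3...
After op 6 (move_right): buffer="rtitmbn" (len 7), cursors c1@1 c4@1 c2@3 c3@5, authorship .2.3...
After op 7 (insert('h')): buffer="rhhtihtmhbn" (len 11), cursors c1@3 c4@3 c2@6 c3@9, authorship .142.23.3..
After op 8 (move_right): buffer="rhhtihtmhbn" (len 11), cursors c1@4 c4@4 c2@7 c3@10, authorship .142.23.3..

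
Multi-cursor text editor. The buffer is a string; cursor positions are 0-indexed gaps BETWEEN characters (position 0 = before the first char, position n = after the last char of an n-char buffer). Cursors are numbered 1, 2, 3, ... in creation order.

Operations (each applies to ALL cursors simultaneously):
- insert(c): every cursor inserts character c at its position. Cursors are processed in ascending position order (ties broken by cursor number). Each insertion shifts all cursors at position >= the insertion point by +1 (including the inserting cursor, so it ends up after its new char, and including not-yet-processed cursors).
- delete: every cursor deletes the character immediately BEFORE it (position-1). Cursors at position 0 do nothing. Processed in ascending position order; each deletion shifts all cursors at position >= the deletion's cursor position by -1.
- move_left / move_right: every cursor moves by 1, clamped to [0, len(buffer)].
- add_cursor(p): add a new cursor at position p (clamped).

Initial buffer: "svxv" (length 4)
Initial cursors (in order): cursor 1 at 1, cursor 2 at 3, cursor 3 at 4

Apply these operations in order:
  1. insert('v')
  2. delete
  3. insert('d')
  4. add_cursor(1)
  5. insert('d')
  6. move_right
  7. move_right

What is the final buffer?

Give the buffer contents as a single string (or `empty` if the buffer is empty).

Answer: sdddvxddvdd

Derivation:
After op 1 (insert('v')): buffer="svvxvvv" (len 7), cursors c1@2 c2@5 c3@7, authorship .1..2.3
After op 2 (delete): buffer="svxv" (len 4), cursors c1@1 c2@3 c3@4, authorship ....
After op 3 (insert('d')): buffer="sdvxdvd" (len 7), cursors c1@2 c2@5 c3@7, authorship .1..2.3
After op 4 (add_cursor(1)): buffer="sdvxdvd" (len 7), cursors c4@1 c1@2 c2@5 c3@7, authorship .1..2.3
After op 5 (insert('d')): buffer="sdddvxddvdd" (len 11), cursors c4@2 c1@4 c2@8 c3@11, authorship .411..22.33
After op 6 (move_right): buffer="sdddvxddvdd" (len 11), cursors c4@3 c1@5 c2@9 c3@11, authorship .411..22.33
After op 7 (move_right): buffer="sdddvxddvdd" (len 11), cursors c4@4 c1@6 c2@10 c3@11, authorship .411..22.33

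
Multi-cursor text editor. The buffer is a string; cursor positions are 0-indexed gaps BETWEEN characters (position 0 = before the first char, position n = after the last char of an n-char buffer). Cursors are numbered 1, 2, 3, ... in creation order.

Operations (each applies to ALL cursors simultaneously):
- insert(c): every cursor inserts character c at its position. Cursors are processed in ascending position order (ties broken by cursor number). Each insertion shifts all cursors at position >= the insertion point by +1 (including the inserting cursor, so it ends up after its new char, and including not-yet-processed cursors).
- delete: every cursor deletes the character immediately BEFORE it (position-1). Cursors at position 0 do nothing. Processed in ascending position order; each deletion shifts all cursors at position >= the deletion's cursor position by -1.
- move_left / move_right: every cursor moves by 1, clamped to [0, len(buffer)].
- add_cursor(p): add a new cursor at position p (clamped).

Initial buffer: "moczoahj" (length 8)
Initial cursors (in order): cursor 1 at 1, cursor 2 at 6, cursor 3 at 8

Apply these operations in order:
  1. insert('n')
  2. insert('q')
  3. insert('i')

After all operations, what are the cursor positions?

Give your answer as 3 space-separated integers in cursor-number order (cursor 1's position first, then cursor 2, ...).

Answer: 4 12 17

Derivation:
After op 1 (insert('n')): buffer="mnoczoanhjn" (len 11), cursors c1@2 c2@8 c3@11, authorship .1.....2..3
After op 2 (insert('q')): buffer="mnqoczoanqhjnq" (len 14), cursors c1@3 c2@10 c3@14, authorship .11.....22..33
After op 3 (insert('i')): buffer="mnqioczoanqihjnqi" (len 17), cursors c1@4 c2@12 c3@17, authorship .111.....222..333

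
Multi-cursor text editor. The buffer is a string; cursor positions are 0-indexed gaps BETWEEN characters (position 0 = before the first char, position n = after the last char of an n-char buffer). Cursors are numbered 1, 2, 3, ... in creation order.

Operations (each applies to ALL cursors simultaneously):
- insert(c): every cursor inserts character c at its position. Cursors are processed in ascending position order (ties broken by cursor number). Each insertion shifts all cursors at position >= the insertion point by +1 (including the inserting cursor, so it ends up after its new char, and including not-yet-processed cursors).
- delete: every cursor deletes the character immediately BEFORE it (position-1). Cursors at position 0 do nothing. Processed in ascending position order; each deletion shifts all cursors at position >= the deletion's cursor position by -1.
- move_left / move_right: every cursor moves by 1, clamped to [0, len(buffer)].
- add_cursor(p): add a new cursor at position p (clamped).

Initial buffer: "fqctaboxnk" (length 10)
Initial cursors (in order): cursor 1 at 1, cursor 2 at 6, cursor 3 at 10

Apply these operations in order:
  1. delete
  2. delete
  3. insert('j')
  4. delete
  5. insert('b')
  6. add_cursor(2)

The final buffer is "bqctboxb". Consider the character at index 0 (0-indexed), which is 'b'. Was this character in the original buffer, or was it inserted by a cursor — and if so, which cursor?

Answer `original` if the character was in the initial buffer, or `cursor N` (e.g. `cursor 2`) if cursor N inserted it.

After op 1 (delete): buffer="qctaoxn" (len 7), cursors c1@0 c2@4 c3@7, authorship .......
After op 2 (delete): buffer="qctox" (len 5), cursors c1@0 c2@3 c3@5, authorship .....
After op 3 (insert('j')): buffer="jqctjoxj" (len 8), cursors c1@1 c2@5 c3@8, authorship 1...2..3
After op 4 (delete): buffer="qctox" (len 5), cursors c1@0 c2@3 c3@5, authorship .....
After op 5 (insert('b')): buffer="bqctboxb" (len 8), cursors c1@1 c2@5 c3@8, authorship 1...2..3
After op 6 (add_cursor(2)): buffer="bqctboxb" (len 8), cursors c1@1 c4@2 c2@5 c3@8, authorship 1...2..3
Authorship (.=original, N=cursor N): 1 . . . 2 . . 3
Index 0: author = 1

Answer: cursor 1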